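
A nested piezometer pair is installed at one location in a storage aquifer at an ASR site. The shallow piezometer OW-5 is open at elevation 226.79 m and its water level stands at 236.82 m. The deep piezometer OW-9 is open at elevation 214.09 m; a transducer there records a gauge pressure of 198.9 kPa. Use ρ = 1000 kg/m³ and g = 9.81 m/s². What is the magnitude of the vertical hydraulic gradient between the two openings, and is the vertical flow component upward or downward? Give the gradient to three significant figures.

|i_v| ≈ 0.193; vertical flow is downward

Total head at OW-5: h = 236.82 m (water level in the standpipe).
Pressure head at OW-9: ψ = P/(ρg) = 198.9×1000 / (1000 × 9.81) = 20.28 m.
Total head at OW-9: h = z + ψ = 214.09 + 20.28 = 234.37 m.
Δh = h(OW-5) − h(OW-9) = 236.82 − 234.37 = 2.45 m.
Vertical separation Δz = 226.79 − 214.09 = 12.70 m.
|i_v| = |Δh| / Δz = 2.45 / 12.70 = 0.193.
Head is higher in the shallow piezometer, so vertical flow is downward (recharge condition).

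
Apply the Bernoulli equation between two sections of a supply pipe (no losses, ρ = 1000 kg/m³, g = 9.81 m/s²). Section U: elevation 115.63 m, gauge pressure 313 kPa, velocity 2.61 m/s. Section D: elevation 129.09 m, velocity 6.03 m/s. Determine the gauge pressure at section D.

Pressure head at U: ψ₁ = P₁/(ρg) = 313×1000 / (1000 × 9.81) = 31.91 m.
Velocity heads: v₁²/2g = 2.61²/19.62 = 0.347 m; v₂²/2g = 6.03²/19.62 = 1.853 m.
Total head H = z₁ + ψ₁ + v₁²/2g = 115.63 + 31.91 + 0.347 = 147.89 m.
ψ₂ = H − z₂ − v₂²/2g = 147.89 − 129.09 − 1.853 = 16.95 m.
P₂ = ρgψ₂ = 1000 × 9.81 × 16.95 ≈ 166 kPa.

P₂ ≈ 166 kPa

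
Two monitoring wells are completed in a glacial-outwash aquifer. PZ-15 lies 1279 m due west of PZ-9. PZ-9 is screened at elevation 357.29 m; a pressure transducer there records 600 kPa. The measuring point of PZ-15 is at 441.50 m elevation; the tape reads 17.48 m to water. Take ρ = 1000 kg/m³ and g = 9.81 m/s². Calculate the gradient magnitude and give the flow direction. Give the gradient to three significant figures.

i ≈ 0.00435; groundwater flows toward the east

Pressure head at PZ-9: ψ = P/(ρg) = 600×1000 / (1000 × 9.81) = 61.16 m.
Total head at PZ-9: h = z + ψ = 357.29 + 61.16 = 418.45 m.
Total head at PZ-15: h = 441.50 − 17.48 = 424.02 m.
Head difference: h(PZ-9) − h(PZ-15) = 418.45 − 424.02 = -5.57 m.
Hydraulic gradient: i = |Δh| / L = 5.57 / 1279 = 0.00435.
Flow is from higher to lower head: from PZ-15 toward PZ-9, i.e. toward the east.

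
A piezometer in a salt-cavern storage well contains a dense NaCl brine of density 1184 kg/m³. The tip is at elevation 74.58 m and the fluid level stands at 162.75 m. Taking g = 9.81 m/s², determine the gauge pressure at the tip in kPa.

P ≈ 1020 kPa

Pressure head ψ = h − z = 162.75 − 74.58 = 88.17 m.
P = ρgψ = 1184 × 9.81 × 88.17 = 1024098 Pa ≈ 1020 kPa.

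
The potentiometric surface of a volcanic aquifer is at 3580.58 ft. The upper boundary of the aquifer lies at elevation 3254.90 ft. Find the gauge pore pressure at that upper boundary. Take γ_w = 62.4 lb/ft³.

Pressure head at the aquifer top: ψ = h − z = 3580.58 − 3254.90 = 325.68 ft.
P = γψ/144 = 62.4 × 325.68 / 144 = 141 psi.

P ≈ 141 psi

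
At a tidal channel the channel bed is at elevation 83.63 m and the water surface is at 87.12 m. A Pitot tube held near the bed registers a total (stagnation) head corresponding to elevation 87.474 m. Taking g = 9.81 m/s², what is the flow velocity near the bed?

v ≈ 2.64 m/s

Near the bed, under hydrostatic conditions, the piezometric head (z + ψ) equals the free-surface elevation, 87.12 m.
Velocity head = total − piezometric = 87.474 − 87.12 = 0.354 m.
v = √(2g·h_v) = √(2 × 9.81 × 0.354) = 2.64 m/s.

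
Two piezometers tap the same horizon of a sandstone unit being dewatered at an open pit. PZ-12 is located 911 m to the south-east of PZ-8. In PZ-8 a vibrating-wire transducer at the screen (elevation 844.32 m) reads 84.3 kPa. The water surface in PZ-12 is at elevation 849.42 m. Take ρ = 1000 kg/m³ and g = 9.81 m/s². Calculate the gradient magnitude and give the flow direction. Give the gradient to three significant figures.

Pressure head at PZ-8: ψ = P/(ρg) = 84.3×1000 / (1000 × 9.81) = 8.59 m.
Total head at PZ-8: h = z + ψ = 844.32 + 8.59 = 852.91 m.
Total head at PZ-12: h = 849.42 m (water level in the piezometer is the total head).
Head difference: h(PZ-8) − h(PZ-12) = 852.91 − 849.42 = 3.49 m.
Hydraulic gradient: i = |Δh| / L = 3.49 / 911 = 0.00383.
Flow is from higher to lower head: from PZ-8 toward PZ-12, i.e. toward the south-east.

i ≈ 0.00383; groundwater flows toward the south-east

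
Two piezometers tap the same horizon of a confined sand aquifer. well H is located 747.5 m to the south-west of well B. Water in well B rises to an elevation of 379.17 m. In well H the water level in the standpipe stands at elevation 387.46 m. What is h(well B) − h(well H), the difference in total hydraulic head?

Total head at well B: h = 379.17 m (water level in the piezometer is the total head).
Total head at well H: h = 387.46 m (water level in the piezometer is the total head).
Head difference: h(well B) − h(well H) = 379.17 − 387.46 = -8.29 m.

Δh ≈ -8.29 m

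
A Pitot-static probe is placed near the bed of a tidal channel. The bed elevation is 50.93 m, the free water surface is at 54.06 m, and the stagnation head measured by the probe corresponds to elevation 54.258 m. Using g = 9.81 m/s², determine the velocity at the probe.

Near the bed, under hydrostatic conditions, the piezometric head (z + ψ) equals the free-surface elevation, 54.06 m.
Velocity head = total − piezometric = 54.258 − 54.06 = 0.198 m.
v = √(2g·h_v) = √(2 × 9.81 × 0.198) = 1.97 m/s.

v ≈ 1.97 m/s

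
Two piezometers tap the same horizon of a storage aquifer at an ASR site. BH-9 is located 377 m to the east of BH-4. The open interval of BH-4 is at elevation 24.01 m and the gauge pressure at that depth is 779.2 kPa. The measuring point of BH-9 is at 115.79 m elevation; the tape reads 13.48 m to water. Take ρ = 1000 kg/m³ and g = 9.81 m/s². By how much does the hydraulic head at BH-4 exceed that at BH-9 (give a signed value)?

Pressure head at BH-4: ψ = P/(ρg) = 779.2×1000 / (1000 × 9.81) = 79.43 m.
Total head at BH-4: h = z + ψ = 24.01 + 79.43 = 103.44 m.
Total head at BH-9: h = 115.79 − 13.48 = 102.31 m.
Head difference: h(BH-4) − h(BH-9) = 103.44 − 102.31 = 1.13 m.

Δh ≈ 1.13 m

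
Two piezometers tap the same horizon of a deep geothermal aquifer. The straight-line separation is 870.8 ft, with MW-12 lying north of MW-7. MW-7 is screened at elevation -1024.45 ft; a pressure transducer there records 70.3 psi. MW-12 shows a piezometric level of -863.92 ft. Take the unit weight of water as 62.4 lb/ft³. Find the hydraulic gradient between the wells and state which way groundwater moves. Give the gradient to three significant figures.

Pressure head at MW-7: ψ = 144·P/γ = 144 × 70.3 / 62.4 = 162.23 ft.
Total head at MW-7: h = z + ψ = -1024.45 + 162.23 = -862.22 ft.
Total head at MW-12: h = -863.92 ft (water level in the piezometer is the total head).
Head difference: h(MW-7) − h(MW-12) = -862.22 − (-863.92) = 1.70 ft.
Hydraulic gradient: i = |Δh| / L = 1.70 / 870.8 = 0.00195.
Flow is from higher to lower head: from MW-7 toward MW-12, i.e. toward the north.

i ≈ 0.00195; groundwater flows toward the north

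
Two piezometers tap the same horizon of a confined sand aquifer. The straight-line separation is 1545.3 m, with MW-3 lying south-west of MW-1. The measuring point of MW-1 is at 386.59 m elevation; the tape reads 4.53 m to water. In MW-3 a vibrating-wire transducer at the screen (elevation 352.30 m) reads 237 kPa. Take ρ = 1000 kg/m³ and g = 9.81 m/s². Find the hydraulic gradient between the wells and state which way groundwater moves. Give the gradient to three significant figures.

i ≈ 0.00362; groundwater flows toward the south-west

Total head at MW-1: h = 386.59 − 4.53 = 382.06 m.
Pressure head at MW-3: ψ = P/(ρg) = 237×1000 / (1000 × 9.81) = 24.16 m.
Total head at MW-3: h = z + ψ = 352.30 + 24.16 = 376.46 m.
Head difference: h(MW-1) − h(MW-3) = 382.06 − 376.46 = 5.60 m.
Hydraulic gradient: i = |Δh| / L = 5.60 / 1545.3 = 0.00362.
Flow is from higher to lower head: from MW-1 toward MW-3, i.e. toward the south-west.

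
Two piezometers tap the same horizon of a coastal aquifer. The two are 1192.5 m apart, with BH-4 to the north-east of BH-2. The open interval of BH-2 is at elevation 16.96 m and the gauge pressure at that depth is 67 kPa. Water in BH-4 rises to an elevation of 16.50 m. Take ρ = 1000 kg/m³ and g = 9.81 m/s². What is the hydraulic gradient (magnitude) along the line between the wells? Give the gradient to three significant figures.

Pressure head at BH-2: ψ = P/(ρg) = 67×1000 / (1000 × 9.81) = 6.83 m.
Total head at BH-2: h = z + ψ = 16.96 + 6.83 = 23.79 m.
Total head at BH-4: h = 16.50 m (water level in the piezometer is the total head).
Head difference: h(BH-2) − h(BH-4) = 23.79 − 16.50 = 7.29 m.
Hydraulic gradient: i = |Δh| / L = 7.29 / 1192.5 = 0.00611.

i ≈ 0.00611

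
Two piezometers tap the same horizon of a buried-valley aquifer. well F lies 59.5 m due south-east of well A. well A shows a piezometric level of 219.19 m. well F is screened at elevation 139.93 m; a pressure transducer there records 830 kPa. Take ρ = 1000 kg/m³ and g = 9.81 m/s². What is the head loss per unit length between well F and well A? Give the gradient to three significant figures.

Total head at well A: h = 219.19 m (water level in the piezometer is the total head).
Pressure head at well F: ψ = P/(ρg) = 830×1000 / (1000 × 9.81) = 84.61 m.
Total head at well F: h = z + ψ = 139.93 + 84.61 = 224.54 m.
Head difference: h(well A) − h(well F) = 219.19 − 224.54 = -5.35 m.
Hydraulic gradient: i = |Δh| / L = 5.35 / 59.5 = 0.0899.

i ≈ 0.0899 m/m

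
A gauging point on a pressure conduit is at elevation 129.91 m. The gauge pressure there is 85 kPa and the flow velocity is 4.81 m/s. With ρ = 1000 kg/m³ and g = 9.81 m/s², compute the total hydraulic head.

Pressure head ψ = P/(ρg) = 85×1000 / (1000 × 9.81) = 8.66 m.
Velocity head = v²/(2g) = 4.81² / (2 × 9.81) = 1.179 m.
h = z + ψ + v²/(2g) = 129.91 + 8.66 + 1.179 = 139.75 m.

h ≈ 139.75 m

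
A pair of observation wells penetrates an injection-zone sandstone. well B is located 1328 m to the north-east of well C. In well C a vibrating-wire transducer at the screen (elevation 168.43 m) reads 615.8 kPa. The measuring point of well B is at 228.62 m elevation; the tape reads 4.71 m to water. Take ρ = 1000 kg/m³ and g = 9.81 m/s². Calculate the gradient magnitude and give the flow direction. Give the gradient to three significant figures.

i ≈ 0.00549; groundwater flows toward the north-east

Pressure head at well C: ψ = P/(ρg) = 615.8×1000 / (1000 × 9.81) = 62.77 m.
Total head at well C: h = z + ψ = 168.43 + 62.77 = 231.20 m.
Total head at well B: h = 228.62 − 4.71 = 223.91 m.
Head difference: h(well C) − h(well B) = 231.20 − 223.91 = 7.29 m.
Hydraulic gradient: i = |Δh| / L = 7.29 / 1328 = 0.00549.
Flow is from higher to lower head: from well C toward well B, i.e. toward the north-east.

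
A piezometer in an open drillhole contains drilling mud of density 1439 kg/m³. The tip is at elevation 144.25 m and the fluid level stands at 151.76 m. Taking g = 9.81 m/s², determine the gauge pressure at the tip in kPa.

Pressure head ψ = h − z = 151.76 − 144.25 = 7.51 m.
P = ρgψ = 1439 × 9.81 × 7.51 = 106016 Pa ≈ 106 kPa.

P ≈ 106 kPa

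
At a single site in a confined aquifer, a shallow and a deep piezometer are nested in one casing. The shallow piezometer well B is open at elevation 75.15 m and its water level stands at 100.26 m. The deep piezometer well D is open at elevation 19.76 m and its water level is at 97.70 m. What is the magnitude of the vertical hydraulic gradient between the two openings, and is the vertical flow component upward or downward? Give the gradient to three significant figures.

Total head at well B: h = 100.26 m (water level in the standpipe).
Total head at well D: h = 97.70 m.
Δh = h(well B) − h(well D) = 100.26 − 97.70 = 2.56 m.
Vertical separation Δz = 75.15 − 19.76 = 55.39 m.
|i_v| = |Δh| / Δz = 2.56 / 55.39 = 0.0462.
Head is higher in the shallow piezometer, so vertical flow is downward (recharge condition).

|i_v| ≈ 0.0462; vertical flow is downward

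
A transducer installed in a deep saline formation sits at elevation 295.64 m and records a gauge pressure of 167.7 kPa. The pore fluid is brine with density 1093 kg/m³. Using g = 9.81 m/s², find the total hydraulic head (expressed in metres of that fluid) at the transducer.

ψ = P/(ρg) = 167.7×1000 / (1093 × 9.81) = 15.64 m.
h = z + ψ = 295.64 + 15.64 = 311.28 m.

h ≈ 311.28 m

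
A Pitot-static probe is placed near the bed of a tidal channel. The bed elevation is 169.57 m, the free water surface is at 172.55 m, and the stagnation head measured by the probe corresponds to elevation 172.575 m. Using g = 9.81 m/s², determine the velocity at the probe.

v ≈ 0.700 m/s

Near the bed, under hydrostatic conditions, the piezometric head (z + ψ) equals the free-surface elevation, 172.55 m.
Velocity head = total − piezometric = 172.575 − 172.55 = 0.025 m.
v = √(2g·h_v) = √(2 × 9.81 × 0.025) = 0.700 m/s.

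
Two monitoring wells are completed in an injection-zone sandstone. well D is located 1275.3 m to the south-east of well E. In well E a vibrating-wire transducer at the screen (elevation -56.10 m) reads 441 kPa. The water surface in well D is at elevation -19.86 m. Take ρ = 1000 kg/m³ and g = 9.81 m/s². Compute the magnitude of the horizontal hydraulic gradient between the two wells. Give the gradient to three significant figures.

Pressure head at well E: ψ = P/(ρg) = 441×1000 / (1000 × 9.81) = 44.95 m.
Total head at well E: h = z + ψ = -56.10 + 44.95 = -11.15 m.
Total head at well D: h = -19.86 m (water level in the piezometer is the total head).
Head difference: h(well E) − h(well D) = -11.15 − (-19.86) = 8.71 m.
Hydraulic gradient: i = |Δh| / L = 8.71 / 1275.3 = 0.00683.

i ≈ 0.00683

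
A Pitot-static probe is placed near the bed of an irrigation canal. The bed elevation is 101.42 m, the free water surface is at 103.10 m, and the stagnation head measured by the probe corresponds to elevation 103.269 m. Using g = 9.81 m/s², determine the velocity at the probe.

Near the bed, under hydrostatic conditions, the piezometric head (z + ψ) equals the free-surface elevation, 103.10 m.
Velocity head = total − piezometric = 103.269 − 103.10 = 0.169 m.
v = √(2g·h_v) = √(2 × 9.81 × 0.169) = 1.82 m/s.

v ≈ 1.82 m/s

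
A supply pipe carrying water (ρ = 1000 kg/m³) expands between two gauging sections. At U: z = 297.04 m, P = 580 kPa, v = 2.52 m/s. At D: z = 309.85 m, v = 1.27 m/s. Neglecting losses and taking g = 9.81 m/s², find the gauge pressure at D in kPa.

Pressure head at U: ψ₁ = P₁/(ρg) = 580×1000 / (1000 × 9.81) = 59.12 m.
Velocity heads: v₁²/2g = 2.52²/19.62 = 0.324 m; v₂²/2g = 1.27²/19.62 = 0.082 m.
Total head H = z₁ + ψ₁ + v₁²/2g = 297.04 + 59.12 + 0.324 = 356.48 m.
ψ₂ = H − z₂ − v₂²/2g = 356.48 − 309.85 − 0.082 = 46.55 m.
P₂ = ρgψ₂ = 1000 × 9.81 × 46.55 ≈ 457 kPa.

P₂ ≈ 457 kPa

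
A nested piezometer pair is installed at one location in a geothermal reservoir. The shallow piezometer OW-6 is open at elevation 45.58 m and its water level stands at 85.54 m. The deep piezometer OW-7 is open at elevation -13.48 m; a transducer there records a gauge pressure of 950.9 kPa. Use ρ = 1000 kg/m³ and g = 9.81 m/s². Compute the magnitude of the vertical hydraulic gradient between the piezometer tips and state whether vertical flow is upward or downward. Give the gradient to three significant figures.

|i_v| ≈ 0.0354; vertical flow is downward

Total head at OW-6: h = 85.54 m (water level in the standpipe).
Pressure head at OW-7: ψ = P/(ρg) = 950.9×1000 / (1000 × 9.81) = 96.93 m.
Total head at OW-7: h = z + ψ = -13.48 + 96.93 = 83.45 m.
Δh = h(OW-6) − h(OW-7) = 85.54 − 83.45 = 2.09 m.
Vertical separation Δz = 45.58 − (-13.48) = 59.06 m.
|i_v| = |Δh| / Δz = 2.09 / 59.06 = 0.0354.
Head is higher in the shallow piezometer, so vertical flow is downward (recharge condition).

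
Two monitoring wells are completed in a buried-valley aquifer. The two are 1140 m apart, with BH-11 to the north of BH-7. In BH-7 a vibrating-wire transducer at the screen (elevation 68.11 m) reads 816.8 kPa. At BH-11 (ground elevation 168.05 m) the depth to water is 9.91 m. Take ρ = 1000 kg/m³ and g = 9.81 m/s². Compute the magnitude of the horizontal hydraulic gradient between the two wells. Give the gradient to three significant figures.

i ≈ 0.00594

Pressure head at BH-7: ψ = P/(ρg) = 816.8×1000 / (1000 × 9.81) = 83.26 m.
Total head at BH-7: h = z + ψ = 68.11 + 83.26 = 151.37 m.
Total head at BH-11: h = 168.05 − 9.91 = 158.14 m.
Head difference: h(BH-7) − h(BH-11) = 151.37 − 158.14 = -6.77 m.
Hydraulic gradient: i = |Δh| / L = 6.77 / 1140 = 0.00594.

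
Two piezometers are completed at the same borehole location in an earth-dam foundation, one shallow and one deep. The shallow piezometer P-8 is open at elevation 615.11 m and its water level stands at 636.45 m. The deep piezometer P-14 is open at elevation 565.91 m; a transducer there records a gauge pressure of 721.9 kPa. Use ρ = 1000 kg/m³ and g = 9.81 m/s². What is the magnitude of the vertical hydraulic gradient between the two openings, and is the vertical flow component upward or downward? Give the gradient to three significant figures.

|i_v| ≈ 0.0620; vertical flow is upward

Total head at P-8: h = 636.45 m (water level in the standpipe).
Pressure head at P-14: ψ = P/(ρg) = 721.9×1000 / (1000 × 9.81) = 73.59 m.
Total head at P-14: h = z + ψ = 565.91 + 73.59 = 639.50 m.
Δh = h(P-8) − h(P-14) = 636.45 − 639.50 = -3.05 m.
Vertical separation Δz = 615.11 − 565.91 = 49.20 m.
|i_v| = |Δh| / Δz = 3.05 / 49.20 = 0.0620.
Head is higher in the deep piezometer, so vertical flow is upward (discharge condition).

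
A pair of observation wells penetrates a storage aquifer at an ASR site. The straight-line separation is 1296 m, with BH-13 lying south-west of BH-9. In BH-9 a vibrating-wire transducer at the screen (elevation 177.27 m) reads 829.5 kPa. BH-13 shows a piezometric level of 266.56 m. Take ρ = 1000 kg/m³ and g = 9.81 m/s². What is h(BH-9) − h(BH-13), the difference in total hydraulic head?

Pressure head at BH-9: ψ = P/(ρg) = 829.5×1000 / (1000 × 9.81) = 84.56 m.
Total head at BH-9: h = z + ψ = 177.27 + 84.56 = 261.83 m.
Total head at BH-13: h = 266.56 m (water level in the piezometer is the total head).
Head difference: h(BH-9) − h(BH-13) = 261.83 − 266.56 = -4.73 m.

Δh ≈ -4.73 m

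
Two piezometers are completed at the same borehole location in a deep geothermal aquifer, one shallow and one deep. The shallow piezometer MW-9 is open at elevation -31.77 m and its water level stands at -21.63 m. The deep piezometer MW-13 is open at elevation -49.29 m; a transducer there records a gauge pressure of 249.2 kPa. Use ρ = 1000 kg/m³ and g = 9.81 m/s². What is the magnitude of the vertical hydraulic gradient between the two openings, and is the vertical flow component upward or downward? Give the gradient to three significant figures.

Total head at MW-9: h = -21.63 m (water level in the standpipe).
Pressure head at MW-13: ψ = P/(ρg) = 249.2×1000 / (1000 × 9.81) = 25.40 m.
Total head at MW-13: h = z + ψ = -49.29 + 25.40 = -23.89 m.
Δh = h(MW-9) − h(MW-13) = -21.63 − (-23.89) = 2.26 m.
Vertical separation Δz = -31.77 − (-49.29) = 17.52 m.
|i_v| = |Δh| / Δz = 2.26 / 17.52 = 0.129.
Head is higher in the shallow piezometer, so vertical flow is downward (recharge condition).

|i_v| ≈ 0.129; vertical flow is downward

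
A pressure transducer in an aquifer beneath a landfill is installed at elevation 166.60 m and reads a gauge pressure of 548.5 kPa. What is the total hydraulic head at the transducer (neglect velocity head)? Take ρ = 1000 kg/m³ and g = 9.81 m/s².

h ≈ 222.51 m

ψ = P/(ρg) = 548.5×1000 / (1000 × 9.81) = 55.91 m.
h = z + ψ = 166.60 + 55.91 = 222.51 m.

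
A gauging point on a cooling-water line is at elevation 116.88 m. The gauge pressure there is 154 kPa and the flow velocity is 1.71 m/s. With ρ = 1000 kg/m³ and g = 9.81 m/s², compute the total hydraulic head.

h ≈ 132.73 m

Pressure head ψ = P/(ρg) = 154×1000 / (1000 × 9.81) = 15.70 m.
Velocity head = v²/(2g) = 1.71² / (2 × 9.81) = 0.149 m.
h = z + ψ + v²/(2g) = 116.88 + 15.70 + 0.149 = 132.73 m.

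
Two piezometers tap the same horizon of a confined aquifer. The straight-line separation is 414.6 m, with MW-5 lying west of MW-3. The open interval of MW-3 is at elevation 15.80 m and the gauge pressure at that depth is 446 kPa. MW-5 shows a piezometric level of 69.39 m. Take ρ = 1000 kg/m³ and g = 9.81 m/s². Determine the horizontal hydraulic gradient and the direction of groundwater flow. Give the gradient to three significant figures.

Pressure head at MW-3: ψ = P/(ρg) = 446×1000 / (1000 × 9.81) = 45.46 m.
Total head at MW-3: h = z + ψ = 15.80 + 45.46 = 61.26 m.
Total head at MW-5: h = 69.39 m (water level in the piezometer is the total head).
Head difference: h(MW-3) − h(MW-5) = 61.26 − 69.39 = -8.13 m.
Hydraulic gradient: i = |Δh| / L = 8.13 / 414.6 = 0.0196.
Flow is from higher to lower head: from MW-5 toward MW-3, i.e. toward the east.

i ≈ 0.0196; groundwater flows toward the east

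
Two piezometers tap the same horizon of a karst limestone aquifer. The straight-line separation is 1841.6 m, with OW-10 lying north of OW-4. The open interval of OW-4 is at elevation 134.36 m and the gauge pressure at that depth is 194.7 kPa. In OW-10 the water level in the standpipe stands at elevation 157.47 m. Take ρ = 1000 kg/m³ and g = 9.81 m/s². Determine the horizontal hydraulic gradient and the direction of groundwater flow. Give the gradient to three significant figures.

Pressure head at OW-4: ψ = P/(ρg) = 194.7×1000 / (1000 × 9.81) = 19.85 m.
Total head at OW-4: h = z + ψ = 134.36 + 19.85 = 154.21 m.
Total head at OW-10: h = 157.47 m (water level in the piezometer is the total head).
Head difference: h(OW-4) − h(OW-10) = 154.21 − 157.47 = -3.26 m.
Hydraulic gradient: i = |Δh| / L = 3.26 / 1841.6 = 0.00177.
Flow is from higher to lower head: from OW-10 toward OW-4, i.e. toward the south.

i ≈ 0.00177; groundwater flows toward the south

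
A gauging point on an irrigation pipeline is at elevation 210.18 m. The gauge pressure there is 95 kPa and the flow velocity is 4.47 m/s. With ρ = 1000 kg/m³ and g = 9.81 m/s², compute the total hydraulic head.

Pressure head ψ = P/(ρg) = 95×1000 / (1000 × 9.81) = 9.68 m.
Velocity head = v²/(2g) = 4.47² / (2 × 9.81) = 1.018 m.
h = z + ψ + v²/(2g) = 210.18 + 9.68 + 1.018 = 220.88 m.

h ≈ 220.88 m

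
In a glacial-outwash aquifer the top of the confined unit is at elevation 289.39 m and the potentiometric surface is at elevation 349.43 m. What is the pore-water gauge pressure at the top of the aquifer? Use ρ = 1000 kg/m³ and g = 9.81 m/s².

P ≈ 589 kPa

Pressure head at the aquifer top: ψ = h − z = 349.43 − 289.39 = 60.04 m.
P = ρgψ = 1000 × 9.81 × 60.04 = 588992 Pa ≈ 589 kPa.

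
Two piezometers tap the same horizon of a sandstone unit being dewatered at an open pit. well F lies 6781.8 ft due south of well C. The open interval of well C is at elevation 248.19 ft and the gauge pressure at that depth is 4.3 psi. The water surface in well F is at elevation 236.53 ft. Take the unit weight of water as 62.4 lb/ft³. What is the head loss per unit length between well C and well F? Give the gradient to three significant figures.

i ≈ 0.00318 ft/ft

Pressure head at well C: ψ = 144·P/γ = 144 × 4.3 / 62.4 = 9.92 ft.
Total head at well C: h = z + ψ = 248.19 + 9.92 = 258.11 ft.
Total head at well F: h = 236.53 ft (water level in the piezometer is the total head).
Head difference: h(well C) − h(well F) = 258.11 − 236.53 = 21.58 ft.
Hydraulic gradient: i = |Δh| / L = 21.58 / 6781.8 = 0.00318.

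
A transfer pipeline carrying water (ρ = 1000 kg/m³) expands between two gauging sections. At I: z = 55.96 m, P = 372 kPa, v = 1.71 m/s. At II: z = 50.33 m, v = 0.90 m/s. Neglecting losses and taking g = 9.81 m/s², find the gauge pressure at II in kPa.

P₂ ≈ 428 kPa

Pressure head at I: ψ₁ = P₁/(ρg) = 372×1000 / (1000 × 9.81) = 37.92 m.
Velocity heads: v₁²/2g = 1.71²/19.62 = 0.149 m; v₂²/2g = 0.90²/19.62 = 0.041 m.
Total head H = z₁ + ψ₁ + v₁²/2g = 55.96 + 37.92 + 0.149 = 94.03 m.
ψ₂ = H − z₂ − v₂²/2g = 94.03 − 50.33 − 0.041 = 43.66 m.
P₂ = ρgψ₂ = 1000 × 9.81 × 43.66 ≈ 428 kPa.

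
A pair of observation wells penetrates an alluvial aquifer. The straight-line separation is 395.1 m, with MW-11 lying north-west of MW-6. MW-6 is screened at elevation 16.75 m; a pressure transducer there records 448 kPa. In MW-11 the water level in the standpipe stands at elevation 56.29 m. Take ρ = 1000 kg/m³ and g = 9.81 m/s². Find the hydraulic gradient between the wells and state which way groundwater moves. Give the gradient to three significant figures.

Pressure head at MW-6: ψ = P/(ρg) = 448×1000 / (1000 × 9.81) = 45.67 m.
Total head at MW-6: h = z + ψ = 16.75 + 45.67 = 62.42 m.
Total head at MW-11: h = 56.29 m (water level in the piezometer is the total head).
Head difference: h(MW-6) − h(MW-11) = 62.42 − 56.29 = 6.13 m.
Hydraulic gradient: i = |Δh| / L = 6.13 / 395.1 = 0.0155.
Flow is from higher to lower head: from MW-6 toward MW-11, i.e. toward the north-west.

i ≈ 0.0155; groundwater flows toward the north-west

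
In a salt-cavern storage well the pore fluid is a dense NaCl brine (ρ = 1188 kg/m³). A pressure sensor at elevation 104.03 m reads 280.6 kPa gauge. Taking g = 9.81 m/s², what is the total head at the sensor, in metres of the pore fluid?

ψ = P/(ρg) = 280.6×1000 / (1188 × 9.81) = 24.08 m.
h = z + ψ = 104.03 + 24.08 = 128.11 m.

h ≈ 128.11 m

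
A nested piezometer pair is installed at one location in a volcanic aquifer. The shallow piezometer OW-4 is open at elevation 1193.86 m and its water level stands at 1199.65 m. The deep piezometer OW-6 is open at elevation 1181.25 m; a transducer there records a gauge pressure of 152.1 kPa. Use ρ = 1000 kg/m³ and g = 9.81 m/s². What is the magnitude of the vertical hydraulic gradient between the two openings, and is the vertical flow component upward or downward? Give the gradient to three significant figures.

Total head at OW-4: h = 1199.65 m (water level in the standpipe).
Pressure head at OW-6: ψ = P/(ρg) = 152.1×1000 / (1000 × 9.81) = 15.50 m.
Total head at OW-6: h = z + ψ = 1181.25 + 15.50 = 1196.75 m.
Δh = h(OW-4) − h(OW-6) = 1199.65 − 1196.75 = 2.90 m.
Vertical separation Δz = 1193.86 − 1181.25 = 12.61 m.
|i_v| = |Δh| / Δz = 2.90 / 12.61 = 0.230.
Head is higher in the shallow piezometer, so vertical flow is downward (recharge condition).

|i_v| ≈ 0.230; vertical flow is downward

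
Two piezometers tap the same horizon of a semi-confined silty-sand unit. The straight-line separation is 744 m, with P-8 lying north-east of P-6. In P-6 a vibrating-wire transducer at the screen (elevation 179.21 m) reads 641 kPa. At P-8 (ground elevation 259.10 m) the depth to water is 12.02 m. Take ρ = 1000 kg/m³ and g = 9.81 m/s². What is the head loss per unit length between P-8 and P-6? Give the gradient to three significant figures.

Pressure head at P-6: ψ = P/(ρg) = 641×1000 / (1000 × 9.81) = 65.34 m.
Total head at P-6: h = z + ψ = 179.21 + 65.34 = 244.55 m.
Total head at P-8: h = 259.10 − 12.02 = 247.08 m.
Head difference: h(P-6) − h(P-8) = 244.55 − 247.08 = -2.53 m.
Hydraulic gradient: i = |Δh| / L = 2.53 / 744 = 0.00340.

i ≈ 0.00340 m/m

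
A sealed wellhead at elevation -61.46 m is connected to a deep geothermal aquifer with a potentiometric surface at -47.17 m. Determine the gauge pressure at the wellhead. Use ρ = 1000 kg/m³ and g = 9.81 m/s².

Head above the cap: Δh = -47.17 − (-61.46) = 14.29 m.
P = ρgΔh = 1000 × 9.81 × 14.29 = 140185 Pa ≈ 140 kPa.

P ≈ 140 kPa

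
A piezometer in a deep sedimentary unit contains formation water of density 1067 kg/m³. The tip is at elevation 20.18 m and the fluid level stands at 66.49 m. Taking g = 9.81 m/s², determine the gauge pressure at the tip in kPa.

Pressure head ψ = h − z = 66.49 − 20.18 = 46.31 m.
P = ρgψ = 1067 × 9.81 × 46.31 = 484739 Pa ≈ 485 kPa.

P ≈ 485 kPa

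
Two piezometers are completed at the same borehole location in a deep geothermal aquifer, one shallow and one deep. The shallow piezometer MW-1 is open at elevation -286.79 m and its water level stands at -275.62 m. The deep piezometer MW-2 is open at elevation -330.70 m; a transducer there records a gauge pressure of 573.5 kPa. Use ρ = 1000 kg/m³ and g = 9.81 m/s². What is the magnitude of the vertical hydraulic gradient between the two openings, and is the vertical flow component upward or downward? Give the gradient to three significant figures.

|i_v| ≈ 0.0770; vertical flow is upward

Total head at MW-1: h = -275.62 m (water level in the standpipe).
Pressure head at MW-2: ψ = P/(ρg) = 573.5×1000 / (1000 × 9.81) = 58.46 m.
Total head at MW-2: h = z + ψ = -330.70 + 58.46 = -272.24 m.
Δh = h(MW-1) − h(MW-2) = -275.62 − (-272.24) = -3.38 m.
Vertical separation Δz = -286.79 − (-330.70) = 43.91 m.
|i_v| = |Δh| / Δz = 3.38 / 43.91 = 0.0770.
Head is higher in the deep piezometer, so vertical flow is upward (discharge condition).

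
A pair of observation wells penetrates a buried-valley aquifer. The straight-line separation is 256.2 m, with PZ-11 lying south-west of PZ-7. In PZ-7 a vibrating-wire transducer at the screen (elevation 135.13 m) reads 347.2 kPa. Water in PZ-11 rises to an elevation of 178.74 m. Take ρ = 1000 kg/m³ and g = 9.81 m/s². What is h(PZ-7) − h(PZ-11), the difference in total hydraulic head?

Δh ≈ -8.22 m

Pressure head at PZ-7: ψ = P/(ρg) = 347.2×1000 / (1000 × 9.81) = 35.39 m.
Total head at PZ-7: h = z + ψ = 135.13 + 35.39 = 170.52 m.
Total head at PZ-11: h = 178.74 m (water level in the piezometer is the total head).
Head difference: h(PZ-7) − h(PZ-11) = 170.52 − 178.74 = -8.22 m.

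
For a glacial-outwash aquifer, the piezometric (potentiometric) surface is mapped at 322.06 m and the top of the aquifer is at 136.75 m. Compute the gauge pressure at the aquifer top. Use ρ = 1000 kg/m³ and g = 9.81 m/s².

Pressure head at the aquifer top: ψ = h − z = 322.06 − 136.75 = 185.31 m.
P = ρgψ = 1000 × 9.81 × 185.31 = 1817891 Pa ≈ 1820 kPa.

P ≈ 1820 kPa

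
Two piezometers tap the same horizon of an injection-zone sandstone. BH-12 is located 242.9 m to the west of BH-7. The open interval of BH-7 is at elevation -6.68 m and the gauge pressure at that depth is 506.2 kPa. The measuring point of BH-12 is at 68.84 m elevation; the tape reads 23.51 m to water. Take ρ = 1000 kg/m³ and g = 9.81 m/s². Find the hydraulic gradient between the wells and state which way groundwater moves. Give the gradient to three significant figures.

i ≈ 0.00169; groundwater flows toward the east

Pressure head at BH-7: ψ = P/(ρg) = 506.2×1000 / (1000 × 9.81) = 51.60 m.
Total head at BH-7: h = z + ψ = -6.68 + 51.60 = 44.92 m.
Total head at BH-12: h = 68.84 − 23.51 = 45.33 m.
Head difference: h(BH-7) − h(BH-12) = 44.92 − 45.33 = -0.41 m.
Hydraulic gradient: i = |Δh| / L = 0.41 / 242.9 = 0.00169.
Flow is from higher to lower head: from BH-12 toward BH-7, i.e. toward the east.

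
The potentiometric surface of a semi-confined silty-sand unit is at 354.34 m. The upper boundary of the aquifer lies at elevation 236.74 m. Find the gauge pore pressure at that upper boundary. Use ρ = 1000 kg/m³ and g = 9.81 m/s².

P ≈ 1150 kPa

Pressure head at the aquifer top: ψ = h − z = 354.34 − 236.74 = 117.60 m.
P = ρgψ = 1000 × 9.81 × 117.60 = 1153656 Pa ≈ 1150 kPa.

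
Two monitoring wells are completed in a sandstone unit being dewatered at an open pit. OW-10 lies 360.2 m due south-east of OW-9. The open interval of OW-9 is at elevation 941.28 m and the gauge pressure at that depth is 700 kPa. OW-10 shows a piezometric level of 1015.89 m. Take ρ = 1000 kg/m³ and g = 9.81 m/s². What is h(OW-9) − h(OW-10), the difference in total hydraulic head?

Δh ≈ -3.25 m

Pressure head at OW-9: ψ = P/(ρg) = 700×1000 / (1000 × 9.81) = 71.36 m.
Total head at OW-9: h = z + ψ = 941.28 + 71.36 = 1012.64 m.
Total head at OW-10: h = 1015.89 m (water level in the piezometer is the total head).
Head difference: h(OW-9) − h(OW-10) = 1012.64 − 1015.89 = -3.25 m.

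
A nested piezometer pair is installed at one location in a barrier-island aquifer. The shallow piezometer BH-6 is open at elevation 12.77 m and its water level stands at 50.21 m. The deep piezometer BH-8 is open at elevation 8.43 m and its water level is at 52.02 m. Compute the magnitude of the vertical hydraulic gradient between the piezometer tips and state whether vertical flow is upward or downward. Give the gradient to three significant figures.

Total head at BH-6: h = 50.21 m (water level in the standpipe).
Total head at BH-8: h = 52.02 m.
Δh = h(BH-6) − h(BH-8) = 50.21 − 52.02 = -1.81 m.
Vertical separation Δz = 12.77 − 8.43 = 4.34 m.
|i_v| = |Δh| / Δz = 1.81 / 4.34 = 0.417.
Head is higher in the deep piezometer, so vertical flow is upward (discharge condition).

|i_v| ≈ 0.417; vertical flow is upward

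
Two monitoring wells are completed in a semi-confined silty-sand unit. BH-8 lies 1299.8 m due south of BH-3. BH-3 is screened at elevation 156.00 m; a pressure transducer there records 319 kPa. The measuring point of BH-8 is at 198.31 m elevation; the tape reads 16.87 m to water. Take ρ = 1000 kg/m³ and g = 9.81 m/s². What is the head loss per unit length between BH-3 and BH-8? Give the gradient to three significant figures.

i ≈ 0.00545 m/m

Pressure head at BH-3: ψ = P/(ρg) = 319×1000 / (1000 × 9.81) = 32.52 m.
Total head at BH-3: h = z + ψ = 156.00 + 32.52 = 188.52 m.
Total head at BH-8: h = 198.31 − 16.87 = 181.44 m.
Head difference: h(BH-3) − h(BH-8) = 188.52 − 181.44 = 7.08 m.
Hydraulic gradient: i = |Δh| / L = 7.08 / 1299.8 = 0.00545.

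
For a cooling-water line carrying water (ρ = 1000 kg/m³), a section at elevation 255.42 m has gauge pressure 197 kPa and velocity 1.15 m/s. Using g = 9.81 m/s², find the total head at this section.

Pressure head ψ = P/(ρg) = 197×1000 / (1000 × 9.81) = 20.08 m.
Velocity head = v²/(2g) = 1.15² / (2 × 9.81) = 0.067 m.
h = z + ψ + v²/(2g) = 255.42 + 20.08 + 0.067 = 275.57 m.

h ≈ 275.57 m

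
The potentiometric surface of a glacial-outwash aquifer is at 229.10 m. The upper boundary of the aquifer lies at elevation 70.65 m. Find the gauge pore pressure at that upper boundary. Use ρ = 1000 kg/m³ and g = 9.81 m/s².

Pressure head at the aquifer top: ψ = h − z = 229.10 − 70.65 = 158.45 m.
P = ρgψ = 1000 × 9.81 × 158.45 = 1554394 Pa ≈ 1550 kPa.

P ≈ 1550 kPa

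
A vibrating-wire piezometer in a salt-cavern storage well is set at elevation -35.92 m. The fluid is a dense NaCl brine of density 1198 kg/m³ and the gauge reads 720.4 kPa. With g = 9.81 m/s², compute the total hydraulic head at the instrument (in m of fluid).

h ≈ 25.38 m

ψ = P/(ρg) = 720.4×1000 / (1198 × 9.81) = 61.30 m.
h = z + ψ = -35.92 + 61.30 = 25.38 m.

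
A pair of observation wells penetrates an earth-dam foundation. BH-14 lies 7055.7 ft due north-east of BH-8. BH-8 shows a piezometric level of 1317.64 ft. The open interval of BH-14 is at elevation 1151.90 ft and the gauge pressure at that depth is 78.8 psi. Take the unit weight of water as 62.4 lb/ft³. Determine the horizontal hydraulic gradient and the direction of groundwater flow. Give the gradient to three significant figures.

Total head at BH-8: h = 1317.64 ft (water level in the piezometer is the total head).
Pressure head at BH-14: ψ = 144·P/γ = 144 × 78.8 / 62.4 = 181.85 ft.
Total head at BH-14: h = z + ψ = 1151.90 + 181.85 = 1333.75 ft.
Head difference: h(BH-8) − h(BH-14) = 1317.64 − 1333.75 = -16.11 ft.
Hydraulic gradient: i = |Δh| / L = 16.11 / 7055.7 = 0.00228.
Flow is from higher to lower head: from BH-14 toward BH-8, i.e. toward the south-west.

i ≈ 0.00228; groundwater flows toward the south-west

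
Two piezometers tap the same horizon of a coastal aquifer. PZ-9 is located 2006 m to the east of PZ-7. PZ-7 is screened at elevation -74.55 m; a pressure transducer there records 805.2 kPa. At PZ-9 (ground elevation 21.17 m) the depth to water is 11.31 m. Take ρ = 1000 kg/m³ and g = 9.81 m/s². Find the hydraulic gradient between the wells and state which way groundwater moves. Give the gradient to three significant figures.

i ≈ 0.00116; groundwater flows toward the west

Pressure head at PZ-7: ψ = P/(ρg) = 805.2×1000 / (1000 × 9.81) = 82.08 m.
Total head at PZ-7: h = z + ψ = -74.55 + 82.08 = 7.53 m.
Total head at PZ-9: h = 21.17 − 11.31 = 9.86 m.
Head difference: h(PZ-7) − h(PZ-9) = 7.53 − 9.86 = -2.33 m.
Hydraulic gradient: i = |Δh| / L = 2.33 / 2006 = 0.00116.
Flow is from higher to lower head: from PZ-9 toward PZ-7, i.e. toward the west.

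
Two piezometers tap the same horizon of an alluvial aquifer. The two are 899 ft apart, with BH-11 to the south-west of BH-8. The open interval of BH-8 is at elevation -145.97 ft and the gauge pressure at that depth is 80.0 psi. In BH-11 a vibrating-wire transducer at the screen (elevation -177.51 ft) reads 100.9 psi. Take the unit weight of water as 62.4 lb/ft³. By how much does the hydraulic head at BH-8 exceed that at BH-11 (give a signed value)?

Δh ≈ -16.69 ft

Pressure head at BH-8: ψ = 144·P/γ = 144 × 80.0 / 62.4 = 184.62 ft.
Total head at BH-8: h = z + ψ = -145.97 + 184.62 = 38.65 ft.
Pressure head at BH-11: ψ = 144·P/γ = 144 × 100.9 / 62.4 = 232.85 ft.
Total head at BH-11: h = z + ψ = -177.51 + 232.85 = 55.34 ft.
Head difference: h(BH-8) − h(BH-11) = 38.65 − 55.34 = -16.69 ft.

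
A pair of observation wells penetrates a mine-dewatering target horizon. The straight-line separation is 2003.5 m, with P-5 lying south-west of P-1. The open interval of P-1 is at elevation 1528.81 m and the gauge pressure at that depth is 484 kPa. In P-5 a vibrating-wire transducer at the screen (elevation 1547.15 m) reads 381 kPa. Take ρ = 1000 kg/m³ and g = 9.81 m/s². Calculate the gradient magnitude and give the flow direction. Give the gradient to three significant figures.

i ≈ 0.00391; groundwater flows toward the north-east

Pressure head at P-1: ψ = P/(ρg) = 484×1000 / (1000 × 9.81) = 49.34 m.
Total head at P-1: h = z + ψ = 1528.81 + 49.34 = 1578.15 m.
Pressure head at P-5: ψ = P/(ρg) = 381×1000 / (1000 × 9.81) = 38.84 m.
Total head at P-5: h = z + ψ = 1547.15 + 38.84 = 1585.99 m.
Head difference: h(P-1) − h(P-5) = 1578.15 − 1585.99 = -7.84 m.
Hydraulic gradient: i = |Δh| / L = 7.84 / 2003.5 = 0.00391.
Flow is from higher to lower head: from P-5 toward P-1, i.e. toward the north-east.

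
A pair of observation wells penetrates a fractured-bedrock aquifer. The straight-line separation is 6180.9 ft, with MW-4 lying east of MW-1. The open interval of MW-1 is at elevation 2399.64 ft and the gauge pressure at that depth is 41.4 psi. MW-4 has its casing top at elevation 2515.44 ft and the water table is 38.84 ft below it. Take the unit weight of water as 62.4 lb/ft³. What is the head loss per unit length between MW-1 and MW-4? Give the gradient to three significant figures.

Pressure head at MW-1: ψ = 144·P/γ = 144 × 41.4 / 62.4 = 95.54 ft.
Total head at MW-1: h = z + ψ = 2399.64 + 95.54 = 2495.18 ft.
Total head at MW-4: h = 2515.44 − 38.84 = 2476.60 ft.
Head difference: h(MW-1) − h(MW-4) = 2495.18 − 2476.60 = 18.58 ft.
Hydraulic gradient: i = |Δh| / L = 18.58 / 6180.9 = 0.00301.

i ≈ 0.00301 ft/ft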